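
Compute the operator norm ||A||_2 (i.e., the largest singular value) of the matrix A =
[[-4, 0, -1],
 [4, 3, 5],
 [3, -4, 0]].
||A||_2 ≈ 7.8115 (= sqrt(largest eigenvalue of A^T A))

||A||_2 = sigma_max(A) = sqrt(lambda_max(A^T A)). Form the symmetric matrix M = A^T A =
[[41, 0, 24],
 [0, 25, 15],
 [24, 15, 26]].
Its characteristic polynomial (trace, sum of principal 2x2 minors, determinant of M give the coefficients) is
  p(λ) = det(λ I - M) = λ^3 - 92λ^2 + 1940λ - 3025.
No integer candidate from the rational root theorem (±divisors of 3025) is a root, so the roots are irrational. The cubic discriminant is Δ = 2698618725 > 0, so there are three distinct real roots. p(1) = -1176 and p(2) = 495 have opposite signs, so a root lies in (1, 2); Newton's method refines it to λ ≈ 1.6926. p(29) = 252 and p(30) = -625 have opposite signs, so a root lies in (29, 30); Newton's method refines it to λ ≈ 29.2882. p(61) = -36 and p(62) = 1935 have opposite signs, so a root lies in (61, 62); Newton's method refines it to λ ≈ 61.0191. Check (Vieta): the three roots sum to 92, matching tr M = 92.
So the eigenvalues of A^T A are ≈ 1.6926, 29.2882, 61.0191 (all ≥ 0, as they must be for A^T A). The largest is λ_max ≈ 61.0191, hence ||A||_2 = sqrt(λ_max) ≈ 7.8115.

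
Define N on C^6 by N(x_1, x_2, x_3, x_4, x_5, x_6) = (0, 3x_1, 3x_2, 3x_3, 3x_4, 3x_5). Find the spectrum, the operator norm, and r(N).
sigma(N) = {0}; ||N|| = 3; r(N) = 0. (N is nilpotent with N^6 = 0.)

On C^6, N is a strictly lower-triangular matrix with 3 on the subdiagonal and zeros elsewhere, so its characteristic polynomial is lambda^6 and every eigenvalue is 0: sigma(N) = {0}. For the operator norm, N e_i = 3e_{i+1} for i = 1, ..., 5 and N e_6 = 0, so the singular values of N are 3 (with multiplicity 5) and 0; hence ||N|| = 3. The spectral radius r(N) = max|lambda| = 0. Note ||N|| > r(N) — characteristic of non-normal nilpotent operators. Indeed N^6 = 0.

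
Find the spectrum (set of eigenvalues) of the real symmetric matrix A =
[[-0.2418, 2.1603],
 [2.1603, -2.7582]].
sigma(A) ≈ {-4, 1}

A is real symmetric, so its spectrum consists of real eigenvalues. Expanding the characteristic polynomial of the displayed matrix gives
  det(λ I - A) = p(λ) = λ^2 + (3)λ + (-4).
Solving p(λ) = 0 yields eigenvalues ≈ -4, 1. (A is shown rounded to 4 decimals, so these recover the underlying integer eigenvalues to within that precision.)
Verification: the trace of A = -3 equals the sum of eigenvalues -3, and det(A) ≈ -4.0000 matches the eigenvalue product -4.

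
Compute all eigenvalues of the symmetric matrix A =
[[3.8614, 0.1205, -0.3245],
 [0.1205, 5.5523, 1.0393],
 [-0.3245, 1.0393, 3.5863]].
sigma(A) ≈ {3, 4, 6}

A is real symmetric, so its spectrum consists of real eigenvalues. Expanding the characteristic polynomial of the displayed matrix gives
  det(λ I - A) = p(λ) = λ^3 + (-13)λ^2 + (54)λ + (-72).
Solving p(λ) = 0 yields eigenvalues ≈ 3, 4, 6. (A is shown rounded to 4 decimals, so these recover the underlying integer eigenvalues to within that precision.)
Verification: the trace of A = 13 equals the sum of eigenvalues 13, and det(A) ≈ 72.0001 matches the eigenvalue product 72.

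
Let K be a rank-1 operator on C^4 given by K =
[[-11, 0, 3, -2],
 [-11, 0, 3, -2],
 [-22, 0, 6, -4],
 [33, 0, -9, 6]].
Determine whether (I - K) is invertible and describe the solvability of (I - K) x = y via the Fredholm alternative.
(I - K) is singular (det(I - K) = 0, i.e. 1 ∈ sigma(K)). (I - K) x = y is solvable iff y ⊥ ker((I - K)^*) = span{(-11, 0, 3, -2)}, i.e. iff -11y_1 + 3y_3 - 2y_4 = 0. When solvable, the solutions are x = y + c·(1, 1, 2, -3), c arbitrary (ker(I - K) = span{(1, 1, 2, -3)}, dimension 1).

K has rank 1, so it is an outer product K = u v^T: every row of K is a multiple of one row vector. Reading off the entries, u = (1, 1, 2, -3) and v = (-11, 0, 3, -2) (row i of K equals u_i·v^T). A rank-one matrix u v^T satisfies K u = u (v·u) and kills the (3)-dimensional subspace v^⊥, so its characteristic polynomial is lambda^3 (lambda - v·u) with v·u = tr K = 1. Hence the eigenvalues of I - K are 1 (multiplicity 3) and 1 - (1) = 0, so det(I - K) = 0. (Direct check: I - K =
[[12, 0, -3, 2],
 [11, 1, -3, 2],
 [22, 0, -5, 4],
 [-33, 0, 9, -5]]
has determinant 0.) So 1 is an eigenvalue of K and (I - K) is not invertible. The finite-dimensional Fredholm alternative says: either (I - K) is invertible, or ker(I - K) ≠ {0} and then range(I - K) = ker((I - K)^*)^⊥, with dim ker(I - K) = dim ker((I - K)^*). We are in the second case, so we need both kernels. Kernel of I - K: (I - K) u = u - u (v·u) = u - u = 0, so ker(I - K) = span{u} = span{(1, 1, 2, -3)} (it is exactly 1-dimensional because rank(I - K) = 3). Kernel of the adjoint: K is real, so (I - K)^* = I - K^T = I - v u^T, and (I - v u^T) v = v - v (u·v) = 0; hence ker((I - K)^*) = span{v} = span{(-11, 0, 3, -2)}. Therefore (I - K) x = y is solvable iff <y, v> = 0, i.e. iff -11y_1 + 3y_3 - 2y_4 = 0. When this holds, K y = u (v·y) = 0, so (I - K) y = y and x = y is a particular solution; the full solution set is the line x = y + c·u = y + c·(1, 1, 2, -3), c ∈ C.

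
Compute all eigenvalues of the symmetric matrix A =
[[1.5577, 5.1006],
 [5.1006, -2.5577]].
sigma(A) ≈ {-6, 5}

A is real symmetric, so its spectrum consists of real eigenvalues. Expanding the characteristic polynomial of the displayed matrix gives
  det(λ I - A) = p(λ) = λ^2 + (1)λ + (-30).
Solving p(λ) = 0 yields eigenvalues ≈ -6, 5. (A is shown rounded to 4 decimals, so these recover the underlying integer eigenvalues to within that precision.)
Verification: the trace of A = -1 equals the sum of eigenvalues -1, and det(A) ≈ -30.0002 matches the eigenvalue product -30.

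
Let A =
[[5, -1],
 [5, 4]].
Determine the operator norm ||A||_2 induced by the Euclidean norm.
||A||_2 = sqrt((67 + sqrt(1989))/2) ≈ 7.4699 (= sqrt(largest eigenvalue of A^T A))

||A||_2 = sigma_max(A) = sqrt(lambda_max(A^T A)). Form the symmetric matrix M = A^T A =
[[50, 15],
 [15, 17]].
Its characteristic polynomial (trace, determinant of M give the coefficients) is
  p(λ) = det(λ I - M) = λ^2 - 67λ + 625.
For λ^2 - 67λ + 625 the discriminant is 1989. It is nonnegative but not a perfect square, so the roots are real and irrational: λ = (67 ± sqrt(1989))/2 ≈ 55.7991, 11.2009.
So the eigenvalues of A^T A are ≈ 11.2009, 55.7991 (all ≥ 0, as they must be for A^T A). The largest is λ_max = (67 + sqrt(1989))/2 ≈ 55.7991, hence ||A||_2 = sqrt(λ_max) = sqrt((67 + sqrt(1989))/2) ≈ 7.4699.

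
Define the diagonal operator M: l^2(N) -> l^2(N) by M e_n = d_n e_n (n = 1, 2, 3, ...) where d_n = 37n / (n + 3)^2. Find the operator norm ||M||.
||M|| = 37/12 (attained at n = 3)

For M diagonal, ||M|| = sup_n |d_n|. Treat f(x) = 37x / (x + 3)^2 for real x > 0. By the quotient rule, f'(x) = 37(3 - x)/(x + 3)^3, which is positive for x < 3 and negative for x > 3. So f has a unique maximum at x = 3, and since 3 is a positive integer, the supremum over n ≥ 1 is attained at n = 3: d_3 = 37·3/(3 + 3)^2 = 37·3/36 = 37/12. Hence ||M|| = 37/12.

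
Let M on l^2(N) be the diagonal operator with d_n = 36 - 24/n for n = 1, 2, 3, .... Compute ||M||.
||M|| = 36

For a diagonal operator on l^2 with entries d_n, ||M|| = sup_n |d_n|. Here d_1 = 12, d_2 = 24, ..., and d_n = 36 - 24/n increases monotonically toward 36. All terms lie in [12, 36), so |d_n| = d_n and the supremum is the limit 36, which is not attained by any individual d_n. Hence ||M|| = 36.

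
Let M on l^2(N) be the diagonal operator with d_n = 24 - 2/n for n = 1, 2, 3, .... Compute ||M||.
||M|| = 24

For a diagonal operator on l^2 with entries d_n, ||M|| = sup_n |d_n|. Here d_1 = 22, d_2 = 23, ..., and d_n = 24 - 2/n increases monotonically toward 24. All terms lie in [22, 24), so |d_n| = d_n and the supremum is the limit 24, which is not attained by any individual d_n. Hence ||M|| = 24.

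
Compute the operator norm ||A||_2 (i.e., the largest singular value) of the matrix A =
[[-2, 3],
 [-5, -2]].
||A||_2 = sqrt((42 + sqrt(320))/2) ≈ 5.4721 (= sqrt(largest eigenvalue of A^T A))

||A||_2 = sigma_max(A) = sqrt(lambda_max(A^T A)). Form the symmetric matrix M = A^T A =
[[29, 4],
 [4, 13]].
Its characteristic polynomial (trace, determinant of M give the coefficients) is
  p(λ) = det(λ I - M) = λ^2 - 42λ + 361.
For λ^2 - 42λ + 361 the discriminant is 320. It is nonnegative but not a perfect square, so the roots are real and irrational: λ = (42 ± sqrt(320))/2 ≈ 29.9443, 12.0557.
So the eigenvalues of A^T A are ≈ 12.0557, 29.9443 (all ≥ 0, as they must be for A^T A). The largest is λ_max = (42 + sqrt(320))/2 ≈ 29.9443, hence ||A||_2 = sqrt(λ_max) = sqrt((42 + sqrt(320))/2) ≈ 5.4721.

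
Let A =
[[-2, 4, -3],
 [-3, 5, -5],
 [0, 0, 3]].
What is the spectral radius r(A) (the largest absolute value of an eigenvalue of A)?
r(A) = 3

The eigenvalues of A are the roots of its characteristic polynomial. With M = A (coefficients from the trace, the sum of principal 2x2 minors, and det A):
  p(λ) = det(λ I - M) = λ^3 - 6λ^2 + 11λ - 6.
By the rational root theorem any rational root is an integer divisor of 6. Testing λ = 3: p(3) = 27 - 54 + 33 - 6 = 0, so λ = 3 is a root. Dividing out (λ - 3) leaves p(λ) = (λ - 3)(λ^2 - 3λ + 2). For λ^2 - 3λ + 2 the discriminant is 1. It is a perfect square (1^2), so the roots are rational: λ = (3 ± 1)/2 = 2, 1.
Thus the eigenvalues (to 4 decimals) are 2 (modulus 2); 1 (modulus 1); 3 (modulus 3). The spectral radius is the largest modulus: r(A) = 3. (Cross-check: r(A) ≤ ||A||_2 ≈ 9.558; equality holds whenever A is normal, though it can also hold for some non-normal A.)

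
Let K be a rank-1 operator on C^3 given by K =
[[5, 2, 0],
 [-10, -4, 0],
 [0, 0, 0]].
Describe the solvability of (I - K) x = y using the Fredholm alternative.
(I - K) is singular (det(I - K) = 0, i.e. 1 ∈ sigma(K)). (I - K) x = y is solvable iff y ⊥ ker((I - K)^*) = span{(5, 2, 0)}, i.e. iff 5y_1 + 2y_2 = 0. When solvable, the solutions are x = y + c·(1, -2, 0), c arbitrary (ker(I - K) = span{(1, -2, 0)}, dimension 1).

K has rank 1, so it is an outer product K = u v^T: every row of K is a multiple of one row vector. Reading off the entries, u = (1, -2, 0) and v = (5, 2, 0) (row i of K equals u_i·v^T). A rank-one matrix u v^T satisfies K u = u (v·u) and kills the (2)-dimensional subspace v^⊥, so its characteristic polynomial is lambda^2 (lambda - v·u) with v·u = tr K = 1. Hence the eigenvalues of I - K are 1 (multiplicity 2) and 1 - (1) = 0, so det(I - K) = 0. (Direct check: I - K =
[[-4, -2, 0],
 [10, 5, 0],
 [0, 0, 1]]
has determinant 0.) So 1 is an eigenvalue of K and (I - K) is not invertible. The finite-dimensional Fredholm alternative says: either (I - K) is invertible, or ker(I - K) ≠ {0} and then range(I - K) = ker((I - K)^*)^⊥, with dim ker(I - K) = dim ker((I - K)^*). We are in the second case, so we need both kernels. Kernel of I - K: (I - K) u = u - u (v·u) = u - u = 0, so ker(I - K) = span{u} = span{(1, -2, 0)} (it is exactly 1-dimensional because rank(I - K) = 2). Kernel of the adjoint: K is real, so (I - K)^* = I - K^T = I - v u^T, and (I - v u^T) v = v - v (u·v) = 0; hence ker((I - K)^*) = span{v} = span{(5, 2, 0)}. Therefore (I - K) x = y is solvable iff <y, v> = 0, i.e. iff 5y_1 + 2y_2 = 0. When this holds, K y = u (v·y) = 0, so (I - K) y = y and x = y is a particular solution; the full solution set is the line x = y + c·u = y + c·(1, -2, 0), c ∈ C.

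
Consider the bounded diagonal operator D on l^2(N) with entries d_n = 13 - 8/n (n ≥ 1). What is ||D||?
||D|| = 13

For a diagonal operator on l^2 with entries d_n, ||D|| = sup_n |d_n|. Here d_1 = 5, d_2 = 9, ..., and d_n = 13 - 8/n increases monotonically toward 13. All terms lie in [5, 13), so |d_n| = d_n and the supremum is the limit 13, which is not attained by any individual d_n. Hence ||D|| = 13.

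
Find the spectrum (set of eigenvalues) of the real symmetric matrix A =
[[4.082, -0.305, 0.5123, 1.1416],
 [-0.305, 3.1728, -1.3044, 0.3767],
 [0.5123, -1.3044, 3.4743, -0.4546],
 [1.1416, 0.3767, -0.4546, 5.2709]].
sigma(A) ≈ {2, 3, 5, 6}

A is real symmetric, so its spectrum consists of real eigenvalues. Expanding the characteristic polynomial of the displayed matrix gives
  det(λ I - A) = p(λ) = λ^4 + (-16)λ^3 + (91)λ^2 + (-216)λ + (180).
Solving p(λ) = 0 yields eigenvalues ≈ 2, 3, 5, 6. (A is shown rounded to 4 decimals, so these recover the underlying integer eigenvalues to within that precision.)
Verification: the trace of A = 16 equals the sum of eigenvalues 16, and det(A) ≈ 180.0001 matches the eigenvalue product 180.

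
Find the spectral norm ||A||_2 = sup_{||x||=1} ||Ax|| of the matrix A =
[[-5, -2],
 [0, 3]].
||A||_2 = sqrt((38 + sqrt(544))/2) ≈ 5.5373 (= sqrt(largest eigenvalue of A^T A))

||A||_2 = sigma_max(A) = sqrt(lambda_max(A^T A)). Form the symmetric matrix M = A^T A =
[[25, 10],
 [10, 13]].
Its characteristic polynomial (trace, determinant of M give the coefficients) is
  p(λ) = det(λ I - M) = λ^2 - 38λ + 225.
For λ^2 - 38λ + 225 the discriminant is 544. It is nonnegative but not a perfect square, so the roots are real and irrational: λ = (38 ± sqrt(544))/2 ≈ 30.6619, 7.3381.
So the eigenvalues of A^T A are ≈ 7.3381, 30.6619 (all ≥ 0, as they must be for A^T A). The largest is λ_max = (38 + sqrt(544))/2 ≈ 30.6619, hence ||A||_2 = sqrt(λ_max) = sqrt((38 + sqrt(544))/2) ≈ 5.5373.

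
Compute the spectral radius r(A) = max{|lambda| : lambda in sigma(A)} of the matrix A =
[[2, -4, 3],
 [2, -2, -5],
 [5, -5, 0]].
r(A) ≈ 6.6011

The eigenvalues of A are the roots of its characteristic polynomial. With M = A (coefficients from the trace, the sum of principal 2x2 minors, and det A):
  p(λ) = det(λ I - M) = λ^3 - 36λ - 50.
No integer candidate from the rational root theorem (±divisors of 50) is a root, so the roots are irrational. The cubic discriminant is Δ = 119124 > 0, so there are three distinct real roots. p(-6) = -50 and p(-5) = 5 have opposite signs, so a root lies in (-6, -5); Newton's method refines it to λ ≈ -5.1224. p(-2) = 14 and p(-1) = -15 have opposite signs, so a root lies in (-2, -1); Newton's method refines it to λ ≈ -1.4787. p(6) = -50 and p(7) = 41 have opposite signs, so a root lies in (6, 7); Newton's method refines it to λ ≈ 6.6011. Check (Vieta): the three roots sum to 0, matching tr M = 0.
Thus the eigenvalues (to 4 decimals) are -5.1224 (modulus 5.1224); -1.4787 (modulus 1.4787); 6.6011 (modulus 6.6011). The spectral radius is the largest modulus: r(A) ≈ 6.6011. (Cross-check: r(A) ≤ ||A||_2 ≈ 8.747; equality holds whenever A is normal, though it can also hold for some non-normal A.)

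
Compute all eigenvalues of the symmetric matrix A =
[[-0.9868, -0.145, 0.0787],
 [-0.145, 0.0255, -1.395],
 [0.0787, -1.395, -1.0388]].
sigma(A) ≈ {-2, -1, 1}

A is real symmetric, so its spectrum consists of real eigenvalues. Expanding the characteristic polynomial of the displayed matrix gives
  det(λ I - A) = p(λ) = λ^3 + (2)λ^2 + (-1)λ + (-2).
Solving p(λ) = 0 yields eigenvalues ≈ -2, -1, 1. (A is shown rounded to 4 decimals, so these recover the underlying integer eigenvalues to within that precision.)
Verification: the trace of A = -2 equals the sum of eigenvalues -2, and det(A) ≈ 2.0000 matches the eigenvalue product 2.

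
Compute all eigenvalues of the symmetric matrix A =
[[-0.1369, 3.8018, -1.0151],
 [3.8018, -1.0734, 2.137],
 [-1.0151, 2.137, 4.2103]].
sigma(A) ≈ {-5, 3, 5}

A is real symmetric, so its spectrum consists of real eigenvalues. Expanding the characteristic polynomial of the displayed matrix gives
  det(λ I - A) = p(λ) = λ^3 + (-3)λ^2 + (-25)λ + (74.9986).
Solving p(λ) = 0 yields eigenvalues ≈ -5, 3, 5. (A is shown rounded to 4 decimals, so these recover the underlying integer eigenvalues to within that precision.)
Verification: the trace of A = 3 equals the sum of eigenvalues 3, and det(A) ≈ -74.9986 matches the eigenvalue product -75.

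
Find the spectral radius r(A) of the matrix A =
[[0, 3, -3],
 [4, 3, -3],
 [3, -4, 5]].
r(A) ≈ 7.8029

The eigenvalues of A are the roots of its characteristic polynomial. With M = A (coefficients from the trace, the sum of principal 2x2 minors, and det A):
  p(λ) = det(λ I - M) = λ^3 - 8λ^2 + 12.
No integer candidate from the rational root theorem (±divisors of 12) is a root, so the roots are irrational. The cubic discriminant is Δ = 20688 > 0, so there are three distinct real roots. p(-2) = -28 and p(-1) = 3 have opposite signs, so a root lies in (-2, -1); Newton's method refines it to λ ≈ -1.1455. p(1) = 5 and p(2) = -12 have opposite signs, so a root lies in (1, 2); Newton's method refines it to λ ≈ 1.3426. p(7) = -37 and p(8) = 12 have opposite signs, so a root lies in (7, 8); Newton's method refines it to λ ≈ 7.8029. Check (Vieta): the three roots sum to 8, matching tr M = 8.
Thus the eigenvalues (to 4 decimals) are -1.1455 (modulus 1.1455); 1.3426 (modulus 1.3426); 7.8029 (modulus 7.8029). The spectral radius is the largest modulus: r(A) ≈ 7.8029. (Cross-check: r(A) ≤ ||A||_2 ≈ 8.7671; equality holds whenever A is normal, though it can also hold for some non-normal A.)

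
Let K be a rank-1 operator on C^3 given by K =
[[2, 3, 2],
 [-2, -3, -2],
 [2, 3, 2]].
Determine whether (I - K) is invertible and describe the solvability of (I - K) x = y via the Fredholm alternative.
(I - K) is singular (det(I - K) = 0, i.e. 1 ∈ sigma(K)). (I - K) x = y is solvable iff y ⊥ ker((I - K)^*) = span{(2, 3, 2)}, i.e. iff 2y_1 + 3y_2 + 2y_3 = 0. When solvable, the solutions are x = y + c·(1, -1, 1), c arbitrary (ker(I - K) = span{(1, -1, 1)}, dimension 1).

K has rank 1, so it is an outer product K = u v^T: every row of K is a multiple of one row vector. Reading off the entries, u = (1, -1, 1) and v = (2, 3, 2) (row i of K equals u_i·v^T). A rank-one matrix u v^T satisfies K u = u (v·u) and kills the (2)-dimensional subspace v^⊥, so its characteristic polynomial is lambda^2 (lambda - v·u) with v·u = tr K = 1. Hence the eigenvalues of I - K are 1 (multiplicity 2) and 1 - (1) = 0, so det(I - K) = 0. (Direct check: I - K =
[[-1, -3, -2],
 [2, 4, 2],
 [-2, -3, -1]]
has determinant 0.) So 1 is an eigenvalue of K and (I - K) is not invertible. The finite-dimensional Fredholm alternative says: either (I - K) is invertible, or ker(I - K) ≠ {0} and then range(I - K) = ker((I - K)^*)^⊥, with dim ker(I - K) = dim ker((I - K)^*). We are in the second case, so we need both kernels. Kernel of I - K: (I - K) u = u - u (v·u) = u - u = 0, so ker(I - K) = span{u} = span{(1, -1, 1)} (it is exactly 1-dimensional because rank(I - K) = 2). Kernel of the adjoint: K is real, so (I - K)^* = I - K^T = I - v u^T, and (I - v u^T) v = v - v (u·v) = 0; hence ker((I - K)^*) = span{v} = span{(2, 3, 2)}. Therefore (I - K) x = y is solvable iff <y, v> = 0, i.e. iff 2y_1 + 3y_2 + 2y_3 = 0. When this holds, K y = u (v·y) = 0, so (I - K) y = y and x = y is a particular solution; the full solution set is the line x = y + c·u = y + c·(1, -1, 1), c ∈ C.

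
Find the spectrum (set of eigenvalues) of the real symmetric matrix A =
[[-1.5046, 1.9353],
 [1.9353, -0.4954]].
sigma(A) ≈ {-3, 1}

A is real symmetric, so its spectrum consists of real eigenvalues. Expanding the characteristic polynomial of the displayed matrix gives
  det(λ I - A) = p(λ) = λ^2 + (2)λ + (-3).
Solving p(λ) = 0 yields eigenvalues ≈ -3, 1. (A is shown rounded to 4 decimals, so these recover the underlying integer eigenvalues to within that precision.)
Verification: the trace of A = -2 equals the sum of eigenvalues -2, and det(A) ≈ -3.0000 matches the eigenvalue product -3.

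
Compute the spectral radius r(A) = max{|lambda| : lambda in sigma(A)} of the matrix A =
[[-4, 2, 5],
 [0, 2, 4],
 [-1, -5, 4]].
r(A) ≈ 5.4678

The eigenvalues of A are the roots of its characteristic polynomial. With M = A (coefficients from the trace, the sum of principal 2x2 minors, and det A):
  p(λ) = det(λ I - M) = λ^3 - 2λ^2 + 9λ + 110.
No integer candidate from the rational root theorem (±divisors of 110) is a root, so the roots are irrational. The cubic discriminant is Δ = -361412 < 0, so there is one real root and a complex-conjugate pair. p(-4) = -22 and p(-3) = 38 have opposite signs, so a root lies in (-4, -3); Newton's method refines it to λ ≈ -3.6794. Dividing out (λ - (-3.6794)) leaves approximately λ^2 - 5.6794λ + 29.8965. For λ^2 - 5.6794λ + 29.8965 the discriminant is -87.3306. It is negative, so the remaining roots are the complex-conjugate pair λ ≈ 2.8397 ± 4.6725i. Their product equals the constant term, so |λ|^2 ≈ 29.8965 and |λ| ≈ 5.4678.
Thus the eigenvalues (to 4 decimals) are -3.6794 (modulus 3.6794); 2.8397 ± 4.6725i (modulus 5.4678). The spectral radius is the largest modulus: r(A) ≈ 5.4678. (Cross-check: r(A) ≤ ||A||_2 ≈ 8.2613; equality holds whenever A is normal, though it can also hold for some non-normal A.)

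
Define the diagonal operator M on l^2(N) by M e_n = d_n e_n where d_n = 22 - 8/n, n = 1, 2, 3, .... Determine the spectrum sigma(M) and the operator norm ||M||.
sigma(M) = {22 - 8/n : n ≥ 1} ∪ {22}; ||M|| = 22

A bounded diagonal operator on l^2 with diagonal entries d_n has spectrum equal to the closure of {d_n : n ≥ 1}: every d_n is an eigenvalue (with eigenvector e_n), so {d_n} ⊂ sigma(M); the spectrum is closed, so its closure is too; and for lambda not in the closure, (M - lambda I) has bounded inverse (the diagonal entries 1/(d_n - lambda) are bounded). For our sequence d_n = 22 - 8/n, n = 1, 2, 3, ...:
  - {d_n} = {22 - 8/n : n ≥ 1}; the only limit point is 22
  - closure = {22 - 8/n : n ≥ 1} ∪ {22}
For the norm: a diagonal operator has ||M|| = sup_n |d_n|. Here d_n = 22 - 8/n increases monotonically from d_1 = 14 toward 22, with all terms in [14, 22); so sup_n |d_n| = 22 (the supremum is the limit, not attained). So ||M|| = 22.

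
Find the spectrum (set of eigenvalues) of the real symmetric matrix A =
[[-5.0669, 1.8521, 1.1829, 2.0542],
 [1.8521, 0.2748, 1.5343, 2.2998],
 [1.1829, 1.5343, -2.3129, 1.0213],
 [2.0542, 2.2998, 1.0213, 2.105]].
sigma(A) ≈ {-6, -3, -1, 5}

A is real symmetric, so its spectrum consists of real eigenvalues. Expanding the characteristic polynomial of the displayed matrix gives
  det(λ I - A) = p(λ) = λ^4 + (5)λ^3 + (-23)λ^2 + (-117)λ + (-90).
Solving p(λ) = 0 yields eigenvalues ≈ -6, -3, -1, 5. (A is shown rounded to 4 decimals, so these recover the underlying integer eigenvalues to within that precision.)
Verification: the trace of A = -5 equals the sum of eigenvalues -5, and det(A) ≈ -90.0009 matches the eigenvalue product -90.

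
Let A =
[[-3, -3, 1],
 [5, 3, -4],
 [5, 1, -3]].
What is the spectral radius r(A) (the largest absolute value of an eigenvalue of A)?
r(A) ≈ 3.5245

The eigenvalues of A are the roots of its characteristic polynomial. With M = A (coefficients from the trace, the sum of principal 2x2 minors, and det A):
  p(λ) = det(λ I - M) = λ^3 + 3λ^2 + 5λ - 20.
No integer candidate from the rational root theorem (±divisors of 20) is a root, so the roots are irrational. The cubic discriminant is Δ = -14315 < 0, so there is one real root and a complex-conjugate pair. p(1) = -11 and p(2) = 10 have opposite signs, so a root lies in (1, 2); Newton's method refines it to λ ≈ 1.61. Dividing out (λ - (1.61)) leaves approximately λ^2 + 4.61λ + 12.4222. For λ^2 + 4.61λ + 12.4222 the discriminant is -28.4366. It is negative, so the remaining roots are the complex-conjugate pair λ ≈ -2.305 ± 2.6663i. Their product equals the constant term, so |λ|^2 ≈ 12.4222 and |λ| ≈ 3.5245.
Thus the eigenvalues (to 4 decimals) are 1.61 (modulus 1.61); -2.305 ± 2.6663i (modulus 3.5245). The spectral radius is the largest modulus: r(A) ≈ 3.5245. (Cross-check: r(A) ≤ ||A||_2 ≈ 9.9279; equality holds whenever A is normal, though it can also hold for some non-normal A.)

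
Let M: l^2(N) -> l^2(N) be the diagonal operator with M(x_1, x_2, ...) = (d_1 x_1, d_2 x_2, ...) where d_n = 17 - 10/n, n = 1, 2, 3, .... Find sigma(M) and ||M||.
sigma(M) = {17 - 10/n : n ≥ 1} ∪ {17}; ||M|| = 17

A bounded diagonal operator on l^2 with diagonal entries d_n has spectrum equal to the closure of {d_n : n ≥ 1}: every d_n is an eigenvalue (with eigenvector e_n), so {d_n} ⊂ sigma(M); the spectrum is closed, so its closure is too; and for lambda not in the closure, (M - lambda I) has bounded inverse (the diagonal entries 1/(d_n - lambda) are bounded). For our sequence d_n = 17 - 10/n, n = 1, 2, 3, ...:
  - {d_n} = {17 - 10/n : n ≥ 1}; the only limit point is 17
  - closure = {17 - 10/n : n ≥ 1} ∪ {17}
For the norm: a diagonal operator has ||M|| = sup_n |d_n|. Here d_n = 17 - 10/n increases monotonically from d_1 = 7 toward 17, with all terms in [7, 17); so sup_n |d_n| = 17 (the supremum is the limit, not attained). So ||M|| = 17.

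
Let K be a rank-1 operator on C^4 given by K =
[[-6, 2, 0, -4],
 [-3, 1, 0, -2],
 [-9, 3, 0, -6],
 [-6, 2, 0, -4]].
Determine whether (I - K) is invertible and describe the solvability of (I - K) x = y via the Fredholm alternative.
(I - K) is invertible (det(I - K) = 10 ≠ 0), so for every y in C^4 the equation (I - K) x = y has a unique solution.

K has rank 1, so it is an outer product K = u v^T: every row of K is a multiple of one row vector. Reading off the entries, u = (2, 1, 3, 2) and v = (-3, 1, 0, -2) (row i of K equals u_i·v^T). A rank-one matrix u v^T satisfies K u = u (v·u) and kills the (3)-dimensional subspace v^⊥, so its characteristic polynomial is lambda^3 (lambda - v·u) with v·u = tr K = -9. Hence the eigenvalues of I - K are 1 (multiplicity 3) and 1 - (-9) = 10, so det(I - K) = 10. (Direct check: I - K =
[[7, -2, 0, 4],
 [3, 0, 0, 2],
 [9, -3, 1, 6],
 [6, -2, 0, 5]]
has determinant 10.) The finite-dimensional Fredholm alternative says: either (I - K) is invertible, or ker(I - K) ≠ {0} and then range(I - K) = ker((I - K)^*)^⊥, with dim ker(I - K) = dim ker((I - K)^*). Since det(I - K) ≠ 0, 1 is not an eigenvalue of K and ker(I - K) = {0}, so we are in the first case: for every y there is a unique x = (I - K)^(-1) y. Explicitly, by the Sherman–Morrison formula, (I - u v^T)^(-1) = I + u v^T/(1 - v·u), i.e. (I - K)^(-1) = I + K/(10).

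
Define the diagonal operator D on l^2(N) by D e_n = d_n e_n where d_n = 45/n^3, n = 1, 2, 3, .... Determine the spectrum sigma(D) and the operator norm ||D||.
sigma(D) = {45/n^3 : n ≥ 1} ∪ {0}; ||D|| = 45

A bounded diagonal operator on l^2 with diagonal entries d_n has spectrum equal to the closure of {d_n : n ≥ 1}: every d_n is an eigenvalue (with eigenvector e_n), so {d_n} ⊂ sigma(D); the spectrum is closed, so its closure is too; and for lambda not in the closure, (D - lambda I) has bounded inverse (the diagonal entries 1/(d_n - lambda) are bounded). For our sequence d_n = 45/n^3, n = 1, 2, 3, ...:
  - {d_n} = {45/n^3 : n ≥ 1}; the only limit point is 0
  - closure = {45/n^3 : n ≥ 1} ∪ {0}
For the norm: a diagonal operator has ||D|| = sup_n |d_n|. Here d_n = 45/n^3 is positive and decreasing, so sup_n |d_n| = d_1 = 45. So ||D|| = 45.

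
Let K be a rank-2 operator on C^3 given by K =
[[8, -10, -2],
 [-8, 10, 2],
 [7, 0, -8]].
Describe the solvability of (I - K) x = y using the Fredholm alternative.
(I - K) is invertible (det(I - K) = -139 ≠ 0), so for every y in C^3 the equation (I - K) x = y has a unique solution.

K has rank 2 and factors as K = U V^T = u1 v1^T + u2 v2^T with u1 = (2, -2, 3), v1 = (3, -2, -2), u2 = (2, -2, -2), v2 = (1, -3, 1) (multiplying out reproduces the displayed K). The nonzero eigenvalues of U V^T coincide with those of the 2 x 2 matrix G = V^T U = [[v1·u1, v1·u2], [v2·u1, v2·u2]] = [[4, 14], [11, 6]], and by the Sylvester determinant identity det(I_3 - U V^T) = det(I_2 - V^T U) = det([[-3, -14], [-11, -5]]) = (-3)(-5) - (-14)(-11) = -139. (Direct check: I - K =
[[-7, 10, 2],
 [8, -9, -2],
 [-7, 0, 9]]
has determinant -139.) The finite-dimensional Fredholm alternative says: either (I - K) is invertible, or ker(I - K) ≠ {0} and then range(I - K) = ker((I - K)^*)^⊥, with dim ker(I - K) = dim ker((I - K)^*). Since det(I - K) ≠ 0, 1 is not an eigenvalue of K and ker(I - K) = {0}, so we are in the first case: for every y there is a unique x = (I - K)^(-1) y. (Explicitly, by the Woodbury identity, (I - U V^T)^(-1) = I + U (I_2 - G)^(-1) V^T.)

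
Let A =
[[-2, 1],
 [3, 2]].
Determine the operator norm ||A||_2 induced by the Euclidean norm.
||A||_2 = sqrt((18 + sqrt(128))/2) ≈ 3.8284 (= sqrt(largest eigenvalue of A^T A))

||A||_2 = sigma_max(A) = sqrt(lambda_max(A^T A)). Form the symmetric matrix M = A^T A =
[[13, 4],
 [4, 5]].
Its characteristic polynomial (trace, determinant of M give the coefficients) is
  p(λ) = det(λ I - M) = λ^2 - 18λ + 49.
For λ^2 - 18λ + 49 the discriminant is 128. It is nonnegative but not a perfect square, so the roots are real and irrational: λ = (18 ± sqrt(128))/2 ≈ 14.6569, 3.3431.
So the eigenvalues of A^T A are ≈ 3.3431, 14.6569 (all ≥ 0, as they must be for A^T A). The largest is λ_max = (18 + sqrt(128))/2 ≈ 14.6569, hence ||A||_2 = sqrt(λ_max) = sqrt((18 + sqrt(128))/2) ≈ 3.8284.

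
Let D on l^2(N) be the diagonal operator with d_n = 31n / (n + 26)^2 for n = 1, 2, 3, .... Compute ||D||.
||D|| = 31/104 (attained at n = 26)

For D diagonal, ||D|| = sup_n |d_n|. Treat f(x) = 31x / (x + 26)^2 for real x > 0. By the quotient rule, f'(x) = 31(26 - x)/(x + 26)^3, which is positive for x < 26 and negative for x > 26. So f has a unique maximum at x = 26, and since 26 is a positive integer, the supremum over n ≥ 1 is attained at n = 26: d_26 = 31·26/(26 + 26)^2 = 31·26/2704 = 31/104. Hence ||D|| = 31/104.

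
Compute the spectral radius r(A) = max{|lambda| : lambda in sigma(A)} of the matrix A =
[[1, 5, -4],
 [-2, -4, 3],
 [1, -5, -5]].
r(A) = sqrt(28) ≈ 5.2915

The eigenvalues of A are the roots of its characteristic polynomial. With M = A (coefficients from the trace, the sum of principal 2x2 minors, and det A):
  p(λ) = det(λ I - M) = λ^3 + 8λ^2 + 40λ + 56.
By the rational root theorem any rational root is an integer divisor of 56. Testing λ = -2: p(-2) = -8 + 32 - 80 + 56 = 0, so λ = -2 is a root. Dividing out (λ + 2) leaves p(λ) = (λ + 2)(λ^2 + 6λ + 28). For λ^2 + 6λ + 28 the discriminant is -76. It is negative, so the roots are the complex-conjugate pair λ = -3 ± (sqrt(76)/2) i ≈ -3 ± 4.3589i. For a conjugate pair the product of the roots equals the constant term, so |λ|^2 = 28 and |λ| = sqrt(28) ≈ 5.2915.
Thus the eigenvalues (to 4 decimals) are -3 ± 4.3589i (modulus 5.2915); -2 (modulus 2). The spectral radius is the largest modulus: r(A) = sqrt(28) ≈ 5.2915. (Cross-check: r(A) ≤ ||A||_2 ≈ 8.4464; equality holds whenever A is normal, though it can also hold for some non-normal A.)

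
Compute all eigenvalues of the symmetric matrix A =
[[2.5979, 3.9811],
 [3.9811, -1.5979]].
sigma(A) ≈ {-4, 5}

A is real symmetric, so its spectrum consists of real eigenvalues. Expanding the characteristic polynomial of the displayed matrix gives
  det(λ I - A) = p(λ) = λ^2 + (-1)λ + (-20).
Solving p(λ) = 0 yields eigenvalues ≈ -4, 5. (A is shown rounded to 4 decimals, so these recover the underlying integer eigenvalues to within that precision.)
Verification: the trace of A = 1 equals the sum of eigenvalues 1, and det(A) ≈ -20.0003 matches the eigenvalue product -20.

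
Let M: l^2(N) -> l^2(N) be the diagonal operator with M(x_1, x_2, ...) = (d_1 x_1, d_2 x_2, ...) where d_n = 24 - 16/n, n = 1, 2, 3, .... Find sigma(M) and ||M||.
sigma(M) = {24 - 16/n : n ≥ 1} ∪ {24}; ||M|| = 24

A bounded diagonal operator on l^2 with diagonal entries d_n has spectrum equal to the closure of {d_n : n ≥ 1}: every d_n is an eigenvalue (with eigenvector e_n), so {d_n} ⊂ sigma(M); the spectrum is closed, so its closure is too; and for lambda not in the closure, (M - lambda I) has bounded inverse (the diagonal entries 1/(d_n - lambda) are bounded). For our sequence d_n = 24 - 16/n, n = 1, 2, 3, ...:
  - {d_n} = {24 - 16/n : n ≥ 1}; the only limit point is 24
  - closure = {24 - 16/n : n ≥ 1} ∪ {24}
For the norm: a diagonal operator has ||M|| = sup_n |d_n|. Here d_n = 24 - 16/n increases monotonically from d_1 = 8 toward 24, with all terms in [8, 24); so sup_n |d_n| = 24 (the supremum is the limit, not attained). So ||M|| = 24.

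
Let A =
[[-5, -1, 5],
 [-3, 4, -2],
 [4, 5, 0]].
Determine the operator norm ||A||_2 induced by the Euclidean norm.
||A||_2 ≈ 8.4814 (= sqrt(largest eigenvalue of A^T A))

||A||_2 = sigma_max(A) = sqrt(lambda_max(A^T A)). Form the symmetric matrix M = A^T A =
[[50, 13, -19],
 [13, 42, -13],
 [-19, -13, 29]].
Its characteristic polynomial (trace, sum of principal 2x2 minors, determinant of M give the coefficients) is
  p(λ) = det(λ I - M) = λ^3 - 121λ^2 + 4069λ - 38809.
No integer candidate from the rational root theorem (±divisors of 38809) is a root, so the roots are irrational. The cubic discriminant is Δ = 1190215520 > 0, so there are three distinct real roots. p(16) = -585 and p(17) = 308 have opposite signs, so a root lies in (16, 17); Newton's method refines it to λ ≈ 16.6366. p(32) = 263 and p(33) = -364 have opposite signs, so a root lies in (32, 33); Newton's method refines it to λ ≈ 32.4287. p(71) = -1960 and p(72) = 143 have opposite signs, so a root lies in (71, 72); Newton's method refines it to λ ≈ 71.9347. Check (Vieta): the three roots sum to 121, matching tr M = 121.
So the eigenvalues of A^T A are ≈ 16.6366, 32.4287, 71.9347 (all ≥ 0, as they must be for A^T A). The largest is λ_max ≈ 71.9347, hence ||A||_2 = sqrt(λ_max) ≈ 8.4814.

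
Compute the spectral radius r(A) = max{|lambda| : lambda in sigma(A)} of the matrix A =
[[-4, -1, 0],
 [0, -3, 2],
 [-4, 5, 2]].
r(A) ≈ 4.4361

The eigenvalues of A are the roots of its characteristic polynomial. With M = A (coefficients from the trace, the sum of principal 2x2 minors, and det A):
  p(λ) = det(λ I - M) = λ^3 + 5λ^2 - 12λ - 72.
No integer candidate from the rational root theorem (±divisors of 72) is a root, so the roots are irrational. The cubic discriminant is Δ = -15696 < 0, so there is one real root and a complex-conjugate pair. p(3) = -36 and p(4) = 24 have opposite signs, so a root lies in (3, 4); Newton's method refines it to λ ≈ 3.6587. Dividing out (λ - (3.6587)) leaves approximately λ^2 + 8.6587λ + 19.6793. For λ^2 + 8.6587λ + 19.6793 the discriminant is -3.7444. It is negative, so the remaining roots are the complex-conjugate pair λ ≈ -4.3293 ± 0.9675i. Their product equals the constant term, so |λ|^2 ≈ 19.6793 and |λ| ≈ 4.4361.
Thus the eigenvalues (to 4 decimals) are 3.6587 (modulus 3.6587); -4.3293 ± 0.9675i (modulus 4.4361). The spectral radius is the largest modulus: r(A) ≈ 4.4361. (Cross-check: r(A) ≤ ||A||_2 ≈ 7.155; equality holds whenever A is normal, though it can also hold for some non-normal A.)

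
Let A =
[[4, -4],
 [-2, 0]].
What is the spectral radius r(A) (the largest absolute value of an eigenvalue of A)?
r(A) = (4 + sqrt(48))/2 ≈ 5.4641

The eigenvalues of A are the roots of its characteristic polynomial. With M = A (coefficients from the trace and determinant):
  p(λ) = det(λ I - M) = λ^2 - 4λ - 8.
For λ^2 - 4λ - 8 the discriminant is 48. It is nonnegative but not a perfect square, so the roots are real and irrational: λ = (4 ± sqrt(48))/2 ≈ 5.4641, -1.4641.
Thus the eigenvalues (to 4 decimals) are 5.4641 (modulus 5.4641); -1.4641 (modulus 1.4641). The spectral radius is the largest modulus: r(A) = (4 + sqrt(48))/2 ≈ 5.4641. (Cross-check: r(A) ≤ ||A||_2 ≈ 5.8416; equality holds whenever A is normal, though it can also hold for some non-normal A.)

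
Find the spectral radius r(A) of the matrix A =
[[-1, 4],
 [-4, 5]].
r(A) = sqrt(11) ≈ 3.3166

The eigenvalues of A are the roots of its characteristic polynomial. With M = A (coefficients from the trace and determinant):
  p(λ) = det(λ I - M) = λ^2 - 4λ + 11.
For λ^2 - 4λ + 11 the discriminant is -28. It is negative, so the roots are the complex-conjugate pair λ = 2 ± (sqrt(28)/2) i ≈ 2 ± 2.6458i. For a conjugate pair the product of the roots equals the constant term, so |λ|^2 = 11 and |λ| = sqrt(11) ≈ 3.3166.
Thus the eigenvalues (to 4 decimals) are 2 ± 2.6458i (modulus 3.3166). The spectral radius is the largest modulus: r(A) = sqrt(11) ≈ 3.3166. (Cross-check: r(A) ≤ ||A||_2 ≈ 7.4721; equality holds whenever A is normal, though it can also hold for some non-normal A.)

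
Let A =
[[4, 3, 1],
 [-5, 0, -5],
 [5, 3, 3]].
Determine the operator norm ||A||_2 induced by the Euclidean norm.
||A||_2 ≈ 10.3273 (= sqrt(largest eigenvalue of A^T A))

||A||_2 = sigma_max(A) = sqrt(lambda_max(A^T A)). Form the symmetric matrix M = A^T A =
[[66, 27, 44],
 [27, 18, 12],
 [44, 12, 35]].
Its characteristic polynomial (trace, sum of principal 2x2 minors, determinant of M give the coefficients) is
  p(λ) = det(λ I - M) = λ^3 - 119λ^2 + 1319λ - 225.
No integer candidate from the rational root theorem (±divisors of 225) is a root, so the roots are irrational. The cubic discriminant is Δ = 14575458560 > 0, so there are three distinct real roots. p(0) = -225 and p(1) = 976 have opposite signs, so a root lies in (0, 1); Newton's method refines it to λ ≈ 0.1733. p(12) = 195 and p(13) = -992 have opposite signs, so a root lies in (12, 13); Newton's method refines it to λ ≈ 12.1742. p(106) = -6479 and p(107) = 3520 have opposite signs, so a root lies in (106, 107); Newton's method refines it to λ ≈ 106.6525. Check (Vieta): the three roots sum to 119, matching tr M = 119.
So the eigenvalues of A^T A are ≈ 0.1733, 12.1742, 106.6525 (all ≥ 0, as they must be for A^T A). The largest is λ_max ≈ 106.6525, hence ||A||_2 = sqrt(λ_max) ≈ 10.3273.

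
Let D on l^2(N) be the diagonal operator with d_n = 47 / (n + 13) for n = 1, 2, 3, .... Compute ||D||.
||D|| = 47/14 (attained at n = 1)

For D diagonal, ||D|| = sup_n |d_n| = sup_n 47/(n + 13). This is positive and strictly decreasing in n, so the supremum is attained at n = 1: d_1 = 47/(1 + 13) = 47/14. Hence ||D|| = 47/14.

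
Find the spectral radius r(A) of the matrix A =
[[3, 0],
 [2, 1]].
r(A) = 3

The eigenvalues of A are the roots of its characteristic polynomial. With M = A (coefficients from the trace and determinant):
  p(λ) = det(λ I - M) = λ^2 - 4λ + 3.
For λ^2 - 4λ + 3 the discriminant is 4. It is a perfect square (2^2), so the roots are rational: λ = (4 ± 2)/2 = 3, 1.
Thus the eigenvalues (to 4 decimals) are 3 (modulus 3); 1 (modulus 1). The spectral radius is the largest modulus: r(A) = 3. (Cross-check: r(A) ≤ ||A||_2 ≈ 3.6503; equality holds whenever A is normal, though it can also hold for some non-normal A.)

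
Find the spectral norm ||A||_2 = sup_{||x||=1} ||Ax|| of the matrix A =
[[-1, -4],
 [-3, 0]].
||A||_2 = sqrt(18) ≈ 4.2426 (= sqrt(largest eigenvalue of A^T A))

||A||_2 = sigma_max(A) = sqrt(lambda_max(A^T A)). Form the symmetric matrix M = A^T A =
[[10, 4],
 [4, 16]].
Its characteristic polynomial (trace, determinant of M give the coefficients) is
  p(λ) = det(λ I - M) = λ^2 - 26λ + 144.
For λ^2 - 26λ + 144 the discriminant is 100. It is a perfect square (10^2), so the roots are rational: λ = (26 ± 10)/2 = 18, 8.
So the eigenvalues of A^T A are ≈ 8, 18 (all ≥ 0, as they must be for A^T A). The largest is λ_max = 18, hence ||A||_2 = sqrt(λ_max) = sqrt(18) ≈ 4.2426.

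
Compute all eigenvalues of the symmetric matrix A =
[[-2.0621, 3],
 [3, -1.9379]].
sigma(A) ≈ {-5, 1}

A is real symmetric, so its spectrum consists of real eigenvalues. Expanding the characteristic polynomial of the displayed matrix gives
  det(λ I - A) = p(λ) = λ^2 + (4)λ + (-5).
Solving p(λ) = 0 yields eigenvalues ≈ -5, 1. (A is shown rounded to 4 decimals, so these recover the underlying integer eigenvalues to within that precision.)
Verification: the trace of A = -4 equals the sum of eigenvalues -4, and det(A) ≈ -5.0003 matches the eigenvalue product -5.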